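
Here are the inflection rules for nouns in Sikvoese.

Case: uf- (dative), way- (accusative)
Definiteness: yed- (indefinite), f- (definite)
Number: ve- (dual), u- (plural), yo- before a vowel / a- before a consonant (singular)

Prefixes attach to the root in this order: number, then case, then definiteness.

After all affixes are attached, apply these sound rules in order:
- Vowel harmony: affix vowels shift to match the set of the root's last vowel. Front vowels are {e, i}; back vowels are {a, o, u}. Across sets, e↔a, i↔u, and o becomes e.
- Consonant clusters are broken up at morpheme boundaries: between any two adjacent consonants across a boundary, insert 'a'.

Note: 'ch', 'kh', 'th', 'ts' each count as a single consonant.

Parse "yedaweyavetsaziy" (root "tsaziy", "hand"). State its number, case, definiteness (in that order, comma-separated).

Segment: yed-way-ve-tsaziy.
number: ve- → dual.
case: way- → accusative.
definiteness: yed- → indefinite.

dual, accusative, indefinite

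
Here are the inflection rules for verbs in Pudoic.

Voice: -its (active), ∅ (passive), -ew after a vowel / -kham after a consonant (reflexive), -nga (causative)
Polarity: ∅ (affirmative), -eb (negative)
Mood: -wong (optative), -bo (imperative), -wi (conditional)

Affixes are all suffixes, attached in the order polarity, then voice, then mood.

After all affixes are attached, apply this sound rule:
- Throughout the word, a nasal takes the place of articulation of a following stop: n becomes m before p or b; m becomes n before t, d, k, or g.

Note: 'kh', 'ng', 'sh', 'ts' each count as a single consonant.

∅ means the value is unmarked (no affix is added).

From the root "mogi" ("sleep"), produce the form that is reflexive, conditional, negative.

mogiebkhamwi

Attach polarity negative -eb → mogieb.
Attach voice reflexive -kham (after consonant 'b') → mogiebkham.
Attach mood conditional -wi → mogiebkhamwi.
Nasal assimilation: no change.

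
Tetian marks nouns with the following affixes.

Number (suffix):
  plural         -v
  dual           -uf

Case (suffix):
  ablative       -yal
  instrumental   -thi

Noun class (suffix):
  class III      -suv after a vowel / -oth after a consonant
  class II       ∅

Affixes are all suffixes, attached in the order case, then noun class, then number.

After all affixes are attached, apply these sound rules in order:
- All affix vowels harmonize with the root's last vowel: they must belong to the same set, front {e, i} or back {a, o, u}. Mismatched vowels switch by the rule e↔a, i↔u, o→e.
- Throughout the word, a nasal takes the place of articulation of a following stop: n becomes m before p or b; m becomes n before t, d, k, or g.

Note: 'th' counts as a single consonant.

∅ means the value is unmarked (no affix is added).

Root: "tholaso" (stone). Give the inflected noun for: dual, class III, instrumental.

Attach case instrumental -thi → tholasothi.
Attach noun class class III -suv (after vowel 'i') → tholasothisuv.
Attach number dual -uf → tholasothisuvuf.
Apply vowel harmony: tholasothisuvuf → tholasothusuvuf.
Nasal assimilation: no change.

tholasothusuvuf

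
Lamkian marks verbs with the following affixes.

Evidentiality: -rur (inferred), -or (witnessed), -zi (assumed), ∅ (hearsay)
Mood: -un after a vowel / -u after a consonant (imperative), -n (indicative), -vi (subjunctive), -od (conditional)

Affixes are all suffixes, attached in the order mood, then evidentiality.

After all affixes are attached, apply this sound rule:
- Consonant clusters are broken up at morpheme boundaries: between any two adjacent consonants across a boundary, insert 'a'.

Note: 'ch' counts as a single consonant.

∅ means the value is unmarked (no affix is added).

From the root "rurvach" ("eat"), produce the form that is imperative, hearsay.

Attach mood imperative -u (after consonant 'ch') → rurvachu.
evidentiality = hearsay: zero marking, form stays rurvachu.
Epenthesis: no change.

rurvachu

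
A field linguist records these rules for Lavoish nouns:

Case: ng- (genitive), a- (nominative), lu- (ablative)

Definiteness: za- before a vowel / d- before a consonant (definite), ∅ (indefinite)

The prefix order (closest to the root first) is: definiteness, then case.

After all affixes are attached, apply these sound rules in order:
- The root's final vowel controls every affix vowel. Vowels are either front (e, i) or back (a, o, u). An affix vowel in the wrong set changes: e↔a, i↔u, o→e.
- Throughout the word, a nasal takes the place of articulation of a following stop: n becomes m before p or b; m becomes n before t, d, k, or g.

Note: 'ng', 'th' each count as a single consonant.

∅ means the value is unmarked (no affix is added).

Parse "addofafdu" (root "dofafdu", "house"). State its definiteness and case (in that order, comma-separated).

definite, nominative

Segment: a-d-dofafdu.
definiteness: za/d- → definite.
case: a- → nominative.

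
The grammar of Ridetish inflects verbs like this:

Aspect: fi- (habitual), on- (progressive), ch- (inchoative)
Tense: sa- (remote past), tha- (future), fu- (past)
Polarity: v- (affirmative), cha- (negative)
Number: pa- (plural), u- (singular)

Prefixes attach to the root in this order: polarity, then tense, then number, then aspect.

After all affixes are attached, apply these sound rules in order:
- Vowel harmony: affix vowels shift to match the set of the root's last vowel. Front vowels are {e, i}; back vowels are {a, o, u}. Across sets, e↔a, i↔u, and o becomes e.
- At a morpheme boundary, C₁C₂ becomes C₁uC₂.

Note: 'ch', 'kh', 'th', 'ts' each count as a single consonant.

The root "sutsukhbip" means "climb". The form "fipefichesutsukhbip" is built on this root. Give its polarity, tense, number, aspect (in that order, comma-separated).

negative, past, plural, habitual

Segment: fi-pa-fu-cha-sutsukhbip.
polarity: cha- → negative.
tense: fu- → past.
number: pa- → plural.
aspect: fi- → habitual.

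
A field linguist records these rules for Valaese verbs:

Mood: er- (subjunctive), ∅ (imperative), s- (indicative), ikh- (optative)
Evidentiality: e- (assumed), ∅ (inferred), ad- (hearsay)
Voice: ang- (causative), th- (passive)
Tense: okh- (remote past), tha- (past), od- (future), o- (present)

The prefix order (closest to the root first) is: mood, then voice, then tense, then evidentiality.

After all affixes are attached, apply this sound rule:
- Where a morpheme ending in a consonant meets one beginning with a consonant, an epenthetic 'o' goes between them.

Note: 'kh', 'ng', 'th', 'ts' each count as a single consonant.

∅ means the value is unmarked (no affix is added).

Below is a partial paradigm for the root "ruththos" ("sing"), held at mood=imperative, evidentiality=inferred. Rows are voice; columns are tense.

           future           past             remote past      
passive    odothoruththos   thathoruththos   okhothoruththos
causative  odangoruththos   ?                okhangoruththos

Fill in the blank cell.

thaangoruththos

mood = imperative: zero marking, form stays ruththos.
Attach voice causative ang- → angruththos.
Attach tense past tha- → thaangruththos.
evidentiality = inferred: zero marking, form stays thaangruththos.
Apply epenthesis: thaangruththos → thaangoruththos.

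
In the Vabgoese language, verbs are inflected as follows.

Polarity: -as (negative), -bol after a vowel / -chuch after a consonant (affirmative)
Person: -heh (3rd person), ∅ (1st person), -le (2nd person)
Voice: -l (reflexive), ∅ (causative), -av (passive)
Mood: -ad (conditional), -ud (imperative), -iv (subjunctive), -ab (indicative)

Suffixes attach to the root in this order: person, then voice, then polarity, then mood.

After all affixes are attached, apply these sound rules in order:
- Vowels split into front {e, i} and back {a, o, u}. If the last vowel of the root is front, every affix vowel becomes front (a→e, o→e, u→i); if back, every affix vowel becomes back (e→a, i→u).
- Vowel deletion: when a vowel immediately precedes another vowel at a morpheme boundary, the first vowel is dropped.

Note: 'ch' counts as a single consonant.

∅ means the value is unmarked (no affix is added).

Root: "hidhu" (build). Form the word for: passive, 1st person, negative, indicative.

hidhavasab

person = 1st person: zero marking, form stays hidhu.
Attach voice passive -av → hidhuav.
Attach polarity negative -as → hidhuavas.
Attach mood indicative -ab → hidhuavasab.
Vowel harmony: no change.
Apply vowel deletion: hidhuavasab → hidhavasab.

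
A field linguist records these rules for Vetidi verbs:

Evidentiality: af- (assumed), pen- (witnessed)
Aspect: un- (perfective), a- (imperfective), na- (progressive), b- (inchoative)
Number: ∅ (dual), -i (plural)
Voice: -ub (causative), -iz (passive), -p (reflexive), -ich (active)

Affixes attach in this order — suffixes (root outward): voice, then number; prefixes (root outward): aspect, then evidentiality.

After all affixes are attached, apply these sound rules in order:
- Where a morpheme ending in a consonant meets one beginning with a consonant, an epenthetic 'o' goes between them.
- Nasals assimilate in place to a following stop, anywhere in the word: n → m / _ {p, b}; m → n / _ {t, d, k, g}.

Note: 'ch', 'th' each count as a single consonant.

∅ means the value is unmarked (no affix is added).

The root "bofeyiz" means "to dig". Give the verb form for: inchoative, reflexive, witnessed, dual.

penobobofeyizop

Attach aspect inchoative b- → bbofeyiz.
Attach evidentiality witnessed pen- → penbbofeyiz.
Attach voice reflexive -p → penbbofeyizp.
number = dual: zero marking, form stays penbbofeyizp.
Apply epenthesis: penbbofeyizp → penobobofeyizop.
Nasal assimilation: no change.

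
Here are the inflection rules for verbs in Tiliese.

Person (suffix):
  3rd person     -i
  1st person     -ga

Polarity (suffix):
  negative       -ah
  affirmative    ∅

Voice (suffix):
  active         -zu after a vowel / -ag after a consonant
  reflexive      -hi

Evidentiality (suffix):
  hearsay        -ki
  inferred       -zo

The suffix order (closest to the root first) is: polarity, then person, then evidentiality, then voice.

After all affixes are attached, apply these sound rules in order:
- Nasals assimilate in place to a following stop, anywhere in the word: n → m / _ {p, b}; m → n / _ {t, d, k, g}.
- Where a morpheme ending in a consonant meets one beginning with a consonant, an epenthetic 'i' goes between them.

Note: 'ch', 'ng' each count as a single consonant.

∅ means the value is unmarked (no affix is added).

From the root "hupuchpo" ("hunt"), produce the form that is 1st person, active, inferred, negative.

Attach polarity negative -ah → hupuchpoah.
Attach person 1st person -ga → hupuchpoahga.
Attach evidentiality inferred -zo → hupuchpoahgazo.
Attach voice active -zu (after vowel 'o') → hupuchpoahgazozu.
Nasal assimilation: no change.
Apply epenthesis: hupuchpoahgazozu → hupuchpoahigazozu.

hupuchpoahigazozu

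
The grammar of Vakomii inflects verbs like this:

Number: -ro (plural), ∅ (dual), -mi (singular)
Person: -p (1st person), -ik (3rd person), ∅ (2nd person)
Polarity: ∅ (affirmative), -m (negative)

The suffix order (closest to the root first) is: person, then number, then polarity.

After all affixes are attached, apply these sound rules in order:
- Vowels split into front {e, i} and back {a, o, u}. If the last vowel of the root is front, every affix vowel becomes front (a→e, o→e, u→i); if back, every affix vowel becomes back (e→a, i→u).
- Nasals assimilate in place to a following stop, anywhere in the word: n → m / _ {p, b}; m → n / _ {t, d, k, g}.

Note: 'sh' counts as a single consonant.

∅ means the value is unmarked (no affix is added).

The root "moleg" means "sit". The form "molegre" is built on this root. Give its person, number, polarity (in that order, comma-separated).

2nd person, plural, affirmative

Segment: moleg-ro.
person: ∅ → 2nd person.
number: -ro → plural.
polarity: ∅ → affirmative.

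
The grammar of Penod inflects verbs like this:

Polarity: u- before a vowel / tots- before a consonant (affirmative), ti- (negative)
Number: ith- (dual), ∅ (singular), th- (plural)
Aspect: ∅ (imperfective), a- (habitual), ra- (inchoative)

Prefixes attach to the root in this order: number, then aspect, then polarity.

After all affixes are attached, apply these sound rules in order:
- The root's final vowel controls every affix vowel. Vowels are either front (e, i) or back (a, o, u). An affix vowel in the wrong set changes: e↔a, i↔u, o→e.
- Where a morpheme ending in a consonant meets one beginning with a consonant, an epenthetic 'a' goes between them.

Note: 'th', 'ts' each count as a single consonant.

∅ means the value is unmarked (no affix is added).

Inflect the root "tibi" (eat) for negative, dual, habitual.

Attach number dual ith- → ithtibi.
Attach aspect habitual a- → aithtibi.
Attach polarity negative ti- → tiaithtibi.
Apply vowel harmony: tiaithtibi → tieithtibi.
Apply epenthesis: tieithtibi → tieithatibi.

tieithatibi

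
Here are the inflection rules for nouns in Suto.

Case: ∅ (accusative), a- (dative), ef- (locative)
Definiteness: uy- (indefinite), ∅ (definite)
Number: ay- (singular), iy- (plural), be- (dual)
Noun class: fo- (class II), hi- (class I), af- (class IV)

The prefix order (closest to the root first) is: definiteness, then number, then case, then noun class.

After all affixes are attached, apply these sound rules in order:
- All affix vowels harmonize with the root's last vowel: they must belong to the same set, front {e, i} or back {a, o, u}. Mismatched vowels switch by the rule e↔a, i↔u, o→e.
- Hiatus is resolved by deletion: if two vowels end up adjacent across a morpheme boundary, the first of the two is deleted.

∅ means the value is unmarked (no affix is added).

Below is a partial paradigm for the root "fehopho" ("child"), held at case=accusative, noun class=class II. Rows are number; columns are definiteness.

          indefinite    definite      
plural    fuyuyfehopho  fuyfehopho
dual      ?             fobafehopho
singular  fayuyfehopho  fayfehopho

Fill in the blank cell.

Attach definiteness indefinite uy- → uyfehopho.
Attach number dual be- → beuyfehopho.
case = accusative: zero marking, form stays beuyfehopho.
Attach noun class class II fo- → fobeuyfehopho.
Apply vowel harmony: fobeuyfehopho → fobauyfehopho.
Apply vowel deletion: fobauyfehopho → fobuyfehopho.

fobuyfehopho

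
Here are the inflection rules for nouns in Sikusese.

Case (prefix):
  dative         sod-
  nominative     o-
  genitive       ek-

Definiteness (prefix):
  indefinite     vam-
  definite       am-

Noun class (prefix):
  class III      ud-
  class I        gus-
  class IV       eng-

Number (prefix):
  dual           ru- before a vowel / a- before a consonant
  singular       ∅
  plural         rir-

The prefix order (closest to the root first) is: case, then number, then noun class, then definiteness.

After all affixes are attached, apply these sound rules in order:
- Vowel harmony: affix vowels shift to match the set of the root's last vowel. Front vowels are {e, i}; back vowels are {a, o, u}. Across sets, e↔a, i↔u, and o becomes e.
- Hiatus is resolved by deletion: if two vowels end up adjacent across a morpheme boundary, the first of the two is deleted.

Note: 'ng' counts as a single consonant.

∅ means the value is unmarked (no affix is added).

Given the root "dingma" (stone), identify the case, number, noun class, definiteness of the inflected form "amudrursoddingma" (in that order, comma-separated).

Segment: am-ud-rir-sod-dingma.
case: sod- → dative.
number: rir- → plural.
noun class: ud- → class III.
definiteness: am- → definite.

dative, plural, class III, definite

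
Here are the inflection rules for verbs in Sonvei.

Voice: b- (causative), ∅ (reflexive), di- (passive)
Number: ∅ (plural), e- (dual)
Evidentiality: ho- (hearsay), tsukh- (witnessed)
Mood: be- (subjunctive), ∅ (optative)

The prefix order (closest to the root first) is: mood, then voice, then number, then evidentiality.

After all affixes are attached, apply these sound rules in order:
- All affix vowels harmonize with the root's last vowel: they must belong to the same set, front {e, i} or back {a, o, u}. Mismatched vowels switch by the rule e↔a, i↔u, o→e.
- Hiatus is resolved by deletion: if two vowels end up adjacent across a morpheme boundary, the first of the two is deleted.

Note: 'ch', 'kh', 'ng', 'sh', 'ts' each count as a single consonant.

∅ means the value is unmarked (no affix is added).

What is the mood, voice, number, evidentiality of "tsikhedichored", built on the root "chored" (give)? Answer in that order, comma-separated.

Segment: tsukh-e-di-chored.
mood: ∅ → optative.
voice: di- → passive.
number: e- → dual.
evidentiality: tsukh- → witnessed.

optative, passive, dual, witnessed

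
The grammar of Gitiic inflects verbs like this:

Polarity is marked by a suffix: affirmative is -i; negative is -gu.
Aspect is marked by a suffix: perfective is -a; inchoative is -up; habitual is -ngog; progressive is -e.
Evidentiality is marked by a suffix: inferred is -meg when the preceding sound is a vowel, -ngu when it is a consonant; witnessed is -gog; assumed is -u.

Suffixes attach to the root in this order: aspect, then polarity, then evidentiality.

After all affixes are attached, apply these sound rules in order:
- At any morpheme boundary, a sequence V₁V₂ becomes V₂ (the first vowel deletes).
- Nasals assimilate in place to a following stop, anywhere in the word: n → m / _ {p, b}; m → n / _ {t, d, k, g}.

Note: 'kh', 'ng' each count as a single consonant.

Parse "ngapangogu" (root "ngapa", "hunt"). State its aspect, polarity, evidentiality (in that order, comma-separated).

Segment: ngapa-ngog-i-u.
aspect: -ngog → habitual.
polarity: -i → affirmative.
evidentiality: -u → assumed.

habitual, affirmative, assumed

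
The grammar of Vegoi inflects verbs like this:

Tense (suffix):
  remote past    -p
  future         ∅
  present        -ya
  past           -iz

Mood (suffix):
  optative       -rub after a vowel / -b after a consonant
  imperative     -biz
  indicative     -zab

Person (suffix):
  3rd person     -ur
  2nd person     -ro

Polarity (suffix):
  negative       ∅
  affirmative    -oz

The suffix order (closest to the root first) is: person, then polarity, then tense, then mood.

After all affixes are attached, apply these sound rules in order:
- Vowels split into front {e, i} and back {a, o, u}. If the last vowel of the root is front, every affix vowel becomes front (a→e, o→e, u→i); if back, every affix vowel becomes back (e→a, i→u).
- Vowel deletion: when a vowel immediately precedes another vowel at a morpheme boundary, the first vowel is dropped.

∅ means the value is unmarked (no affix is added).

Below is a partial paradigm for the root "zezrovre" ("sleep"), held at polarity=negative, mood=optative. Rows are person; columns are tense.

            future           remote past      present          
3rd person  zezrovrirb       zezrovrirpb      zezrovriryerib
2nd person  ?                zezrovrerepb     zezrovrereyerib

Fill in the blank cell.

Attach person 2nd person -ro → zezrovrero.
polarity = negative: zero marking, form stays zezrovrero.
tense = future: zero marking, form stays zezrovrero.
Attach mood optative -rub (after vowel 'o') → zezrovrerorub.
Apply vowel harmony: zezrovrerorub → zezrovrererib.
Vowel deletion: no change.

zezrovrererib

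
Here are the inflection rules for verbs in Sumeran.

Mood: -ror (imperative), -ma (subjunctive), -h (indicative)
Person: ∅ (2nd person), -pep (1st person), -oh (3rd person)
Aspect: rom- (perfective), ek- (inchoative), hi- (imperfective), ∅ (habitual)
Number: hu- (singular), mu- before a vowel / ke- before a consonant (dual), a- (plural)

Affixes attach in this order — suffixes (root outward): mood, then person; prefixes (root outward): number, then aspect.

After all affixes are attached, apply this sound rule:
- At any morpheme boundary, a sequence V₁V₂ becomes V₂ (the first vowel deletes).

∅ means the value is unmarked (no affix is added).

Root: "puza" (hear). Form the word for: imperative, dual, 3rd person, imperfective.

Attach number dual ke- (before consonant 'p') → kepuza.
Attach mood imperative -ror → kepuzaror.
Attach aspect imperfective hi- → hikepuzaror.
Attach person 3rd person -oh → hikepuzaroroh.
Vowel deletion: no change.

hikepuzaroroh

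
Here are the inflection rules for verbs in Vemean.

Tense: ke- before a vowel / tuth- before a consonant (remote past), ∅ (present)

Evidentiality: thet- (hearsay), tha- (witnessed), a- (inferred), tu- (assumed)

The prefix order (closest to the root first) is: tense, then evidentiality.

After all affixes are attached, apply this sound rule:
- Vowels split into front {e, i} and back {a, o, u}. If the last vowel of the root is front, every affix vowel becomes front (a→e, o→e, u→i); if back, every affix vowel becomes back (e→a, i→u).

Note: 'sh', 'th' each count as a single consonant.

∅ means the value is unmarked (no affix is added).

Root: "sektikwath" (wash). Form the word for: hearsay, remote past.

thattuthsektikwath

Attach tense remote past tuth- (before consonant 's') → tuthsektikwath.
Attach evidentiality hearsay thet- → thettuthsektikwath.
Apply vowel harmony: thettuthsektikwath → thattuthsektikwath.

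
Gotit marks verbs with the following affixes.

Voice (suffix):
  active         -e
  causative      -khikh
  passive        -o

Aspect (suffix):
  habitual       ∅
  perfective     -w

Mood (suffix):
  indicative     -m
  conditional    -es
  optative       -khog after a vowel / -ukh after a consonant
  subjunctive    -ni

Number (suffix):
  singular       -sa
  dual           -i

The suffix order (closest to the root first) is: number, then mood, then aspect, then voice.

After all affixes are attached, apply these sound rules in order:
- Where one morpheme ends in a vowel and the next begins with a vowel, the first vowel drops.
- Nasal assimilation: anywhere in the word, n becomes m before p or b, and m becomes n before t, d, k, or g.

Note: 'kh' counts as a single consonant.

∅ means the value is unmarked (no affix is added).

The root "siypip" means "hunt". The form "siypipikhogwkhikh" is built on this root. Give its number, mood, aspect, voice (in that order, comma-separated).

Segment: siypip-i-khog-w-khikh.
number: -i → dual.
mood: -khog/ukh → optative.
aspect: -w → perfective.
voice: -khikh → causative.

dual, optative, perfective, causative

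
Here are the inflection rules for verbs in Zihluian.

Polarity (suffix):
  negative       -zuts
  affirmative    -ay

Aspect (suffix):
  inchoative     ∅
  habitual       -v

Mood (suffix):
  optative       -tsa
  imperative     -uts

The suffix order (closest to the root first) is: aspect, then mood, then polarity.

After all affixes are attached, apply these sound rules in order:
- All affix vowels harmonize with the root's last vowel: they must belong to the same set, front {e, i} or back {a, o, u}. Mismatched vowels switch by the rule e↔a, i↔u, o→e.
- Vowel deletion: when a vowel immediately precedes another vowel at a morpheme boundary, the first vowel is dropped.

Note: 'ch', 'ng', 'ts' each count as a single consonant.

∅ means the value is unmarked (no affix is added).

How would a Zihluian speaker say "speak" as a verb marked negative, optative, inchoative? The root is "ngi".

aspect = inchoative: zero marking, form stays ngi.
Attach mood optative -tsa → ngitsa.
Attach polarity negative -zuts → ngitsazuts.
Apply vowel harmony: ngitsazuts → ngitsezits.
Vowel deletion: no change.

ngitsezits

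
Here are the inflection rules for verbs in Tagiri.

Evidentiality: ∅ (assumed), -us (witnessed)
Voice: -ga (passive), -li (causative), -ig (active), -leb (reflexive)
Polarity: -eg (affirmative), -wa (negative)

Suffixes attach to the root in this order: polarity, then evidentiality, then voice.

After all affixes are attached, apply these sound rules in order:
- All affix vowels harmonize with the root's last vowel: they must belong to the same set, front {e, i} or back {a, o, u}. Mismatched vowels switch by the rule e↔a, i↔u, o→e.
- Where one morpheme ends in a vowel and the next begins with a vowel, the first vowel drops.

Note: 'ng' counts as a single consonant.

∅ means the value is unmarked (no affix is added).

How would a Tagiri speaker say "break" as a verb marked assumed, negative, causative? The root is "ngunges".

Attach polarity negative -wa → ngungeswa.
evidentiality = assumed: zero marking, form stays ngungeswa.
Attach voice causative -li → ngungeswali.
Apply vowel harmony: ngungeswali → ngungesweli.
Vowel deletion: no change.

ngungesweli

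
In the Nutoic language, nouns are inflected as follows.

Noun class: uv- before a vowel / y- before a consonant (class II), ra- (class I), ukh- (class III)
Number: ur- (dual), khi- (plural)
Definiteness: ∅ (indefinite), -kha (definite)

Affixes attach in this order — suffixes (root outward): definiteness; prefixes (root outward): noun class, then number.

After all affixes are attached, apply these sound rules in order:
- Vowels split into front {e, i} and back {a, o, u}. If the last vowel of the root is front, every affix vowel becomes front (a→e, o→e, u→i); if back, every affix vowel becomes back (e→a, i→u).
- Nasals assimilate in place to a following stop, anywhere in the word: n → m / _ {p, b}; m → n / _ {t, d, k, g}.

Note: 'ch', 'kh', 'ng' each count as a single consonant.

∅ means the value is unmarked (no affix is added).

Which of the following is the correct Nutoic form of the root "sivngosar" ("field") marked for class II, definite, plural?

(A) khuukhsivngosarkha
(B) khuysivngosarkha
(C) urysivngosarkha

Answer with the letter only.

Attach noun class class II y- (before consonant 's') → ysivngosar.
Attach number plural khi- → khiysivngosar.
Attach definiteness definite -kha → khiysivngosarkha.
Apply vowel harmony: khiysivngosarkha → khuysivngosarkha.
Nasal assimilation: no change.
So the correct form is khuysivngosarkha, option (B).
(C) urysivngosarkha is wrong: it uses dual instead of plural for number.
(A) khuukhsivngosarkha is wrong: it uses class III instead of class II for noun class.

B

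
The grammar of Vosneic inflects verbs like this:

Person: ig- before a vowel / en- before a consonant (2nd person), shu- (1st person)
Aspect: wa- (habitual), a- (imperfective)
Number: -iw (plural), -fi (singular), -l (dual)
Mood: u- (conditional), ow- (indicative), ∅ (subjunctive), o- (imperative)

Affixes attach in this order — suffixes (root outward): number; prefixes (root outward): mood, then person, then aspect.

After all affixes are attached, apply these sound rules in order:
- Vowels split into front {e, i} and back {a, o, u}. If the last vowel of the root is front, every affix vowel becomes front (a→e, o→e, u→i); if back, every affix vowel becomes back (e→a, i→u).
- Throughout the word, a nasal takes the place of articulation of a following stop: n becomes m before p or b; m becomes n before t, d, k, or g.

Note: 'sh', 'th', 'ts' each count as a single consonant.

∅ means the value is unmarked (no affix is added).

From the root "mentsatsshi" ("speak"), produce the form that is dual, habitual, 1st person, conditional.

Attach number dual -l → mentsatsshil.
Attach mood conditional u- → umentsatsshil.
Attach person 1st person shu- → shuumentsatsshil.
Attach aspect habitual wa- → washuumentsatsshil.
Apply vowel harmony: washuumentsatsshil → weshiimentsatsshil.
Nasal assimilation: no change.

weshiimentsatsshil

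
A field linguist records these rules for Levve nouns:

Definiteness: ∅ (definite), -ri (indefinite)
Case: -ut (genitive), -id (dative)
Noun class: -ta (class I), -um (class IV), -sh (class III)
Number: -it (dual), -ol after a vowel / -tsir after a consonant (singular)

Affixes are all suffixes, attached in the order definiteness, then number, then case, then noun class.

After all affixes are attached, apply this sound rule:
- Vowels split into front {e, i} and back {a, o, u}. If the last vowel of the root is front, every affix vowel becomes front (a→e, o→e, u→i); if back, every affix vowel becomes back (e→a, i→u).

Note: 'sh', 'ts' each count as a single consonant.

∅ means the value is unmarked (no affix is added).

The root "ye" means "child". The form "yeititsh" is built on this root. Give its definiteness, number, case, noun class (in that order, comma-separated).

Segment: ye-it-ut-sh.
definiteness: ∅ → definite.
number: -it → dual.
case: -ut → genitive.
noun class: -sh → class III.

definite, dual, genitive, class III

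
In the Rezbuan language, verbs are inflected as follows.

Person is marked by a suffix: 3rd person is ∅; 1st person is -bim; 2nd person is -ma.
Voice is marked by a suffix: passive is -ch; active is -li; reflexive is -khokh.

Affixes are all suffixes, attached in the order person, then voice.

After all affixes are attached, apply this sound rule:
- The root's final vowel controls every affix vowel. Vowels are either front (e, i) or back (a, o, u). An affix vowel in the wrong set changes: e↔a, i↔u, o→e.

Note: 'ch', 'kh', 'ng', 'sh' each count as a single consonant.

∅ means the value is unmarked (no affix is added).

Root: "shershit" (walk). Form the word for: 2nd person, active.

Attach person 2nd person -ma → shershitma.
Attach voice active -li → shershitmali.
Apply vowel harmony: shershitmali → shershitmeli.

shershitmeli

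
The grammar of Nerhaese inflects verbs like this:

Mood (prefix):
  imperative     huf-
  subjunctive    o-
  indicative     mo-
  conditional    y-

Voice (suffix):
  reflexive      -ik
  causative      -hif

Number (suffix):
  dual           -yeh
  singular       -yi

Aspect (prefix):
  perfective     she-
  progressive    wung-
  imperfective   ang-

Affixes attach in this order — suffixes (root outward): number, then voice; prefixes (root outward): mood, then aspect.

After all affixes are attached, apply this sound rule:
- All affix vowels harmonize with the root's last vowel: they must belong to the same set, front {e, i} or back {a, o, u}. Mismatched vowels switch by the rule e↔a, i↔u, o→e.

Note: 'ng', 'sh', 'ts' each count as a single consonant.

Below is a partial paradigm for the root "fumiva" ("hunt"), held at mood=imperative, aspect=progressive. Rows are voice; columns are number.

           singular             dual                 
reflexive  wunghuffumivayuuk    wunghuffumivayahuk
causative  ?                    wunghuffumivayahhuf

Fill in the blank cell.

wunghuffumivayuhuf

Attach mood imperative huf- → huffumiva.
Attach number singular -yi → huffumivayi.
Attach voice causative -hif → huffumivayihif.
Attach aspect progressive wung- → wunghuffumivayihif.
Apply vowel harmony: wunghuffumivayihif → wunghuffumivayuhuf.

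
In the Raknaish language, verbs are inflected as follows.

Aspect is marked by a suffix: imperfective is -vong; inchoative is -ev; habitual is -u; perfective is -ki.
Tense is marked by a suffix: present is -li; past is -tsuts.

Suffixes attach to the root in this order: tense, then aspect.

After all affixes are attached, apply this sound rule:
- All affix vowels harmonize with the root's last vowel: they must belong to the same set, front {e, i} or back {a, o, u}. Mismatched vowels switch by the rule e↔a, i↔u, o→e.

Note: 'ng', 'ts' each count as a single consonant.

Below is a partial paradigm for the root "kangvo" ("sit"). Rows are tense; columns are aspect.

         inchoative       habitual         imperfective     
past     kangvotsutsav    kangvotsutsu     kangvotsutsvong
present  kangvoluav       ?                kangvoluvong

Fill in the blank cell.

Attach tense present -li → kangvoli.
Attach aspect habitual -u → kangvoliu.
Apply vowel harmony: kangvoliu → kangvoluu.

kangvoluu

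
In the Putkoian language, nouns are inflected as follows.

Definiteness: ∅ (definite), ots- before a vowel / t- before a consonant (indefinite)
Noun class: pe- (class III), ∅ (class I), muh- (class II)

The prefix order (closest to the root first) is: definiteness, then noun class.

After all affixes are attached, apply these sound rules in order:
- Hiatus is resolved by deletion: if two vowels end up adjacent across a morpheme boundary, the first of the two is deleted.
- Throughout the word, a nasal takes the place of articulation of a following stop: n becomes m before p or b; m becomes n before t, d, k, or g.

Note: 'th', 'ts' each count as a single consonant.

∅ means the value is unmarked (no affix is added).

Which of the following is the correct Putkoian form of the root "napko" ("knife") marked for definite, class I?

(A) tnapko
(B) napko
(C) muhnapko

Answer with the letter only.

B

definiteness = definite: zero marking, form stays napko.
noun class = class I: zero marking, form stays napko.
Vowel deletion: no change.
Nasal assimilation: no change.
So the correct form is napko, option (B).
(A) tnapko is wrong: it uses indefinite instead of definite for definiteness.
(C) muhnapko is wrong: it uses class II instead of class I for noun class.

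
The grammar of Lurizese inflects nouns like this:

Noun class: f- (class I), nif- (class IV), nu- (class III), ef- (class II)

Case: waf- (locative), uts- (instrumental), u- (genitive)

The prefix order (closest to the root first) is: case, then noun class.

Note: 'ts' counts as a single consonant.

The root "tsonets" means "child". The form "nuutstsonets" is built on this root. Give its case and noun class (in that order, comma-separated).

instrumental, class III

Segment: nu-uts-tsonets.
case: uts- → instrumental.
noun class: nu- → class III.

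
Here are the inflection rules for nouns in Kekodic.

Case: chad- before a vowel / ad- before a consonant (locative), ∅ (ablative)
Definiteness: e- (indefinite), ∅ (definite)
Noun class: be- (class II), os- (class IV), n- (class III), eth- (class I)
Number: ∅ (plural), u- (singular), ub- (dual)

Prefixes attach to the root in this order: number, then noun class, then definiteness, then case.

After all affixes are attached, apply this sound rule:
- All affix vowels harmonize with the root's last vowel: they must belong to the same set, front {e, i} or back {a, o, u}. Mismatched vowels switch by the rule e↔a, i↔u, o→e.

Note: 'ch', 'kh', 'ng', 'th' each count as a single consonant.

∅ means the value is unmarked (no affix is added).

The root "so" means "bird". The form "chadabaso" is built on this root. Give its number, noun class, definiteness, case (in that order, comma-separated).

plural, class II, indefinite, locative

Segment: chad-e-be-so.
number: ∅ → plural.
noun class: be- → class II.
definiteness: e- → indefinite.
case: chad/ad- → locative.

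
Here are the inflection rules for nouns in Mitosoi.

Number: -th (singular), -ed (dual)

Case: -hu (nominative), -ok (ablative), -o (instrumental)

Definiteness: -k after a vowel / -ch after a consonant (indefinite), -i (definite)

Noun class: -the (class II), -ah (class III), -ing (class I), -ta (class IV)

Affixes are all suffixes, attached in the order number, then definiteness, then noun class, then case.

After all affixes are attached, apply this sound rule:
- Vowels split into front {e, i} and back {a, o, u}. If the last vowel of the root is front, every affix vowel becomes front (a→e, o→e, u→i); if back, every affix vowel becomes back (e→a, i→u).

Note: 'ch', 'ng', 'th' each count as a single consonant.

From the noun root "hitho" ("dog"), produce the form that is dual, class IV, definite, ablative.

hithoadutaok

Attach number dual -ed → hithoed.
Attach definiteness definite -i → hithoedi.
Attach noun class class IV -ta → hithoedita.
Attach case ablative -ok → hithoeditaok.
Apply vowel harmony: hithoeditaok → hithoadutaok.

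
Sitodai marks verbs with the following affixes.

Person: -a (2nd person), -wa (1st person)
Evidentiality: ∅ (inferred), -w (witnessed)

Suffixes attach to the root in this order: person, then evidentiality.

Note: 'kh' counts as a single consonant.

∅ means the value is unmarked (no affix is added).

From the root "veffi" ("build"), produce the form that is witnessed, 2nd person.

Attach person 2nd person -a → veffia.
Attach evidentiality witnessed -w → veffiaw.

veffiaw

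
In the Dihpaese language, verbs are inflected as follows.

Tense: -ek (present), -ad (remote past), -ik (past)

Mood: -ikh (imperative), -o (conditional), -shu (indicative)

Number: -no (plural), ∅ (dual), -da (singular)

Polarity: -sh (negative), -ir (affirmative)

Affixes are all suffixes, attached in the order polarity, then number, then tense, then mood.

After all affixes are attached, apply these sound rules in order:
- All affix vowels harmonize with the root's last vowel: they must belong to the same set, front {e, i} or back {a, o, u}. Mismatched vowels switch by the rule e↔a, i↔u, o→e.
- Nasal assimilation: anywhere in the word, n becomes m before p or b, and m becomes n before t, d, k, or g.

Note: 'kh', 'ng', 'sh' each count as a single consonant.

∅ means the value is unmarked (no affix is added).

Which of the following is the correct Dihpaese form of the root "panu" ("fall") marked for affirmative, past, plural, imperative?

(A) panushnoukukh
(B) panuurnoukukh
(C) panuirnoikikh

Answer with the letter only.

Attach polarity affirmative -ir → panuir.
Attach number plural -no → panuirno.
Attach tense past -ik → panuirnoik.
Attach mood imperative -ikh → panuirnoikikh.
Apply vowel harmony: panuirnoikikh → panuurnoukukh.
Nasal assimilation: no change.
So the correct form is panuurnoukukh, option (B).
(C) panuirnoikikh is wrong: it fails to apply the sound rule(s).
(A) panushnoukukh is wrong: it uses negative instead of affirmative for polarity.

B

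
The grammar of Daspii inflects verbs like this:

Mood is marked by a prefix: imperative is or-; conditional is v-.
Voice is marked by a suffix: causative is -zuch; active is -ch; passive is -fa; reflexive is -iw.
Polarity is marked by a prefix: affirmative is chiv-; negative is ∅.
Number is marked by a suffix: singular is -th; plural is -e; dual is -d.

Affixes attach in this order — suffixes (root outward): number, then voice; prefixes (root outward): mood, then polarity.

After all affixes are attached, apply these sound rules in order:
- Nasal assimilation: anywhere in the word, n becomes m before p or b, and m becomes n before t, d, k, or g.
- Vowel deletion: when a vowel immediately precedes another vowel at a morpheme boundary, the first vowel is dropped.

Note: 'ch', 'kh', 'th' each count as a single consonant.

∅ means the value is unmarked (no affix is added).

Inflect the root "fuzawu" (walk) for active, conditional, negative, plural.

Attach number plural -e → fuzawue.
Attach mood conditional v- → vfuzawue.
Attach voice active -ch → vfuzawuech.
polarity = negative: zero marking, form stays vfuzawuech.
Nasal assimilation: no change.
Apply vowel deletion: vfuzawuech → vfuzawech.

vfuzawech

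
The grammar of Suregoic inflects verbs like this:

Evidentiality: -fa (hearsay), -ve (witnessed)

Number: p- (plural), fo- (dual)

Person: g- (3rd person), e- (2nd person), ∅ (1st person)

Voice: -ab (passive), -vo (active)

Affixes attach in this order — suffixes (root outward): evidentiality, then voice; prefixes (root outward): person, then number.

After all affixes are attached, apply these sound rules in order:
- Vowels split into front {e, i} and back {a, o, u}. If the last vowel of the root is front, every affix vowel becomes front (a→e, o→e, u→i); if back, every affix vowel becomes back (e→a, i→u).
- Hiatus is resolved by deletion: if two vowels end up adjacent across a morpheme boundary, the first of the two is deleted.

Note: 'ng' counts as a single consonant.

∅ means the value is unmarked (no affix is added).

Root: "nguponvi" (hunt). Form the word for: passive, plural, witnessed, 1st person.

pnguponviveb

person = 1st person: zero marking, form stays nguponvi.
Attach number plural p- → pnguponvi.
Attach evidentiality witnessed -ve → pnguponvive.
Attach voice passive -ab → pnguponviveab.
Apply vowel harmony: pnguponviveab → pnguponviveeb.
Apply vowel deletion: pnguponviveeb → pnguponviveb.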